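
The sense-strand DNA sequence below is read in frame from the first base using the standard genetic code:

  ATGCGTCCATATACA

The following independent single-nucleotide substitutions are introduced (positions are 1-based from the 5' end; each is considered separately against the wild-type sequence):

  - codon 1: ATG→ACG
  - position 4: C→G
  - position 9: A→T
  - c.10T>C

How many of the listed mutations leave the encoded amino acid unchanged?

Codon 1: ATG (Met) → ACG (Thr) — missense.
Codon 2: CGT (Arg) → GGT (Gly) — missense.
Codon 3: CCA (Pro) → CCT (Pro) — synonymous.
Codon 4: TAT (Tyr) → CAT (His) — missense.
Synonymous: 1 of 4.

1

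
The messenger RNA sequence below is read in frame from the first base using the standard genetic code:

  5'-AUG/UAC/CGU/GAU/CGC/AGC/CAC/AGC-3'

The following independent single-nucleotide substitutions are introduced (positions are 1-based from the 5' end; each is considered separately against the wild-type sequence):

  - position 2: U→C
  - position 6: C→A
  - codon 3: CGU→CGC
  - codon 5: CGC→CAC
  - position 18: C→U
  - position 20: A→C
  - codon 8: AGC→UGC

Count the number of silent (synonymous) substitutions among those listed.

2

Codon 1: AUG (Met) → ACG (Thr) — missense.
Codon 2: UAC (Tyr) → UAA (Stop) — nonsense.
Codon 3: CGU (Arg) → CGC (Arg) — synonymous.
Codon 5: CGC (Arg) → CAC (His) — missense.
Codon 6: AGC (Ser) → AGU (Ser) — synonymous.
Codon 7: CAC (His) → CCC (Pro) — missense.
Codon 8: AGC (Ser) → UGC (Cys) — missense.
Synonymous: 2 of 7.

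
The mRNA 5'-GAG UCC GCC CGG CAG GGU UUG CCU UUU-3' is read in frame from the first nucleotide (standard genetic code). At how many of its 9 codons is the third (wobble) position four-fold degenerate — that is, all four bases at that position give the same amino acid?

5

Codon 1 GAG (Glu): third position 2-fold.
Codon 2 UCC (Ser): third position 4-fold.
Codon 3 GCC (Ala): third position 4-fold.
Codon 4 CGG (Arg): third position 4-fold.
Codon 5 CAG (Gln): third position 2-fold.
Codon 6 GGU (Gly): third position 4-fold.
Codon 7 UUG (Leu): third position 2-fold.
Codon 8 CCU (Pro): third position 4-fold.
Codon 9 UUU (Phe): third position 2-fold.
Four-fold degenerate third positions: 5.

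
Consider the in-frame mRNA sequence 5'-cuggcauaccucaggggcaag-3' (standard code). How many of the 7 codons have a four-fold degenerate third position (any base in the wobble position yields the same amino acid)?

Codon 1 CUG (Leu): third position 4-fold.
Codon 2 GCA (Ala): third position 4-fold.
Codon 3 UAC (Tyr): third position 2-fold.
Codon 4 CUC (Leu): third position 4-fold.
Codon 5 AGG (Arg): third position 2-fold.
Codon 6 GGC (Gly): third position 4-fold.
Codon 7 AAG (Lys): third position 2-fold.
Four-fold degenerate third positions: 4.

4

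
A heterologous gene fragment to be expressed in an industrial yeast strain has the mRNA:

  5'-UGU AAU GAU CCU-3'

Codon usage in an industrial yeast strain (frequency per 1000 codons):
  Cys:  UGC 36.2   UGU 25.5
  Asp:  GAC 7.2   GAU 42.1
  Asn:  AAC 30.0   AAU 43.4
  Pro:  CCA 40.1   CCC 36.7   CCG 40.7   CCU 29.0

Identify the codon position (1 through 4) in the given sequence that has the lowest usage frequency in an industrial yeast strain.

Codon 1 UGU (Cys): 25.5 per 1000.
Codon 2 AAU (Asn): 43.4 per 1000.
Codon 3 GAU (Asp): 42.1 per 1000.
Codon 4 CCU (Pro): 29.0 per 1000.
Lowest frequency is 25.5 at codon 1.

1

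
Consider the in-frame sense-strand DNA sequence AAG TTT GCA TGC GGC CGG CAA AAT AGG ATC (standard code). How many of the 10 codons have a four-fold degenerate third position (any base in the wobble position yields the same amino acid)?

Codon 1 AAG (Lys): third position 2-fold.
Codon 2 TTT (Phe): third position 2-fold.
Codon 3 GCA (Ala): third position 4-fold.
Codon 4 TGC (Cys): third position 2-fold.
Codon 5 GGC (Gly): third position 4-fold.
Codon 6 CGG (Arg): third position 4-fold.
Codon 7 CAA (Gln): third position 2-fold.
Codon 8 AAT (Asn): third position 2-fold.
Codon 9 AGG (Arg): third position 2-fold.
Codon 10 ATC (Ile): third position 3-fold.
Four-fold degenerate third positions: 3.

3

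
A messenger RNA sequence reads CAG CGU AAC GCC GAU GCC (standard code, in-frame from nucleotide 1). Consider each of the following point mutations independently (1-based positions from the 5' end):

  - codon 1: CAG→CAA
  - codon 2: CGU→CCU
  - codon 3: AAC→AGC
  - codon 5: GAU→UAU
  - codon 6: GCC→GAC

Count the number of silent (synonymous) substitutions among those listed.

Codon 1: CAG (Gln) → CAA (Gln) — synonymous.
Codon 2: CGU (Arg) → CCU (Pro) — missense.
Codon 3: AAC (Asn) → AGC (Ser) — missense.
Codon 5: GAU (Asp) → UAU (Tyr) — missense.
Codon 6: GCC (Ala) → GAC (Asp) — missense.
Synonymous: 1 of 5.

1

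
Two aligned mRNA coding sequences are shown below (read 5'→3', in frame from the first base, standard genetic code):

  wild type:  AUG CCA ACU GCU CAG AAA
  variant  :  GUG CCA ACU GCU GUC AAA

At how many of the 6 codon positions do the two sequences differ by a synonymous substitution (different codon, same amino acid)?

0

Codon 1: AUG Met / GUG Val — nonsynonymous.
Codon 2: CCA Pro / CCA Pro — identical.
Codon 3: ACU Thr / ACU Thr — identical.
Codon 4: GCU Ala / GCU Ala — identical.
Codon 5: CAG Gln / GUC Val — nonsynonymous.
Codon 6: AAA Lys / AAA Lys — identical.
Synonymous differences: 0.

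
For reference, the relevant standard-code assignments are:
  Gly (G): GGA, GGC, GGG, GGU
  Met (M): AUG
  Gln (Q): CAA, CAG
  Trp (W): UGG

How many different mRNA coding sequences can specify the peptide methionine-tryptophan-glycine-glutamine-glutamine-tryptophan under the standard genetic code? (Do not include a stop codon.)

16

Met: 1 codon.
Trp: 1 codon.
Gly: 4 codons.
Gln: 2 codons.
Gln: 2 codons.
Trp: 1 codon.
1 × 1 × 4 × 2 × 2 × 1 = 16.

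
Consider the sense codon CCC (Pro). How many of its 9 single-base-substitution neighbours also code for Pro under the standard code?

3

Position 1: none → 0 synonymous.
Position 2: none → 0 synonymous.
Position 3: CCT, CCA, CCG → 3 synonymous.
Total: 0 + 0 + 3 = 3.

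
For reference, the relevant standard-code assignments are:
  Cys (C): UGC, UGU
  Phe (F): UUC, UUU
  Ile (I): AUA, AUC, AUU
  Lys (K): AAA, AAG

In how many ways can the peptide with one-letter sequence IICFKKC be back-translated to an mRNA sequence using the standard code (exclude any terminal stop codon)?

Ile: 3 codons.
Ile: 3 codons.
Cys: 2 codons.
Phe: 2 codons.
Lys: 2 codons.
Lys: 2 codons.
Cys: 2 codons.
3 × 3 × 2 × 2 × 2 × 2 × 2 = 288.

288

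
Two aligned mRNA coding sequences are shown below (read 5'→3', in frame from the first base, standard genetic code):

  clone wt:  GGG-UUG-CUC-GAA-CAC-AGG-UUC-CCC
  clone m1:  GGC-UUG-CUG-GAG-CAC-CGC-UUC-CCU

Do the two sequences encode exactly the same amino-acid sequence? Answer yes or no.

Codon 1: GGG Gly / GGC Gly — synonymous.
Codon 2: UUG Leu / UUG Leu — identical.
Codon 3: CUC Leu / CUG Leu — synonymous.
Codon 4: GAA Glu / GAG Glu — synonymous.
Codon 5: CAC His / CAC His — identical.
Codon 6: AGG Arg / CGC Arg — synonymous.
Codon 7: UUC Phe / UUC Phe — identical.
Codon 8: CCC Pro / CCU Pro — synonymous.
Nonsynonymous differences: 0 → same protein.

yes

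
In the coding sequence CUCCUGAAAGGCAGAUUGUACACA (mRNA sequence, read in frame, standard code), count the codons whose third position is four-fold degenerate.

Codon 1 CUC (Leu): third position 4-fold.
Codon 2 CUG (Leu): third position 4-fold.
Codon 3 AAA (Lys): third position 2-fold.
Codon 4 GGC (Gly): third position 4-fold.
Codon 5 AGA (Arg): third position 2-fold.
Codon 6 UUG (Leu): third position 2-fold.
Codon 7 UAC (Tyr): third position 2-fold.
Codon 8 ACA (Thr): third position 4-fold.
Four-fold degenerate third positions: 4.

4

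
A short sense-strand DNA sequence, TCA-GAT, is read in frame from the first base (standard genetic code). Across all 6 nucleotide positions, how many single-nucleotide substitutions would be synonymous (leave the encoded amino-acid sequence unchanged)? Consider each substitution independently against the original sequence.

Codon 1 (TCA, Ser): 3 synonymous substitutions.
Codon 2 (GAT, Asp): 1 synonymous substitution.
Total: 3 + 1 = 4.

4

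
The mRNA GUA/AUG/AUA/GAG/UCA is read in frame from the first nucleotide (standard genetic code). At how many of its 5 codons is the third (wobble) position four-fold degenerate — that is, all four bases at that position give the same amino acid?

Codon 1 GUA (Val): third position 4-fold.
Codon 2 AUG (Met): third position 1-fold.
Codon 3 AUA (Ile): third position 3-fold.
Codon 4 GAG (Glu): third position 2-fold.
Codon 5 UCA (Ser): third position 4-fold.
Four-fold degenerate third positions: 2.

2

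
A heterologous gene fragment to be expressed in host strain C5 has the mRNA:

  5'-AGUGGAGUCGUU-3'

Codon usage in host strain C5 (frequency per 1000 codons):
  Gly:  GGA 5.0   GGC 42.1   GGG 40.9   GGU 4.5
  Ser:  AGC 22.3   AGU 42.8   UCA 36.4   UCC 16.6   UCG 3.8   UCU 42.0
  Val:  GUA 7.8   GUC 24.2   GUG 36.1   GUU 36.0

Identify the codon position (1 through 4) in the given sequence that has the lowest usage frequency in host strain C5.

2

Codon 1 AGU (Ser): 42.8 per 1000.
Codon 2 GGA (Gly): 5.0 per 1000.
Codon 3 GUC (Val): 24.2 per 1000.
Codon 4 GUU (Val): 36.0 per 1000.
Lowest frequency is 5.0 at codon 2.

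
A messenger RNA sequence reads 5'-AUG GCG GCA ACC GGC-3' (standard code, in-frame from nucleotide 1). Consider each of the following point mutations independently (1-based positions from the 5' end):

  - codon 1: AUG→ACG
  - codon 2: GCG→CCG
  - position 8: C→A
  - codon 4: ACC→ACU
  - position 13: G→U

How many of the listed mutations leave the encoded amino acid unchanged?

Codon 1: AUG (Met) → ACG (Thr) — missense.
Codon 2: GCG (Ala) → CCG (Pro) — missense.
Codon 3: GCA (Ala) → GAA (Glu) — missense.
Codon 4: ACC (Thr) → ACU (Thr) — synonymous.
Codon 5: GGC (Gly) → UGC (Cys) — missense.
Synonymous: 1 of 5.

1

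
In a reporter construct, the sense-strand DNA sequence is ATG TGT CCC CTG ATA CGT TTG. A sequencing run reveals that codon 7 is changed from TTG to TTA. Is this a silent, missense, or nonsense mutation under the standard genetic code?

Position 21 falls in codon 7: TTG → Leu.
After the substitution the codon is TTA → Leu.
Both encode Leu, so the change is synonymous.

silent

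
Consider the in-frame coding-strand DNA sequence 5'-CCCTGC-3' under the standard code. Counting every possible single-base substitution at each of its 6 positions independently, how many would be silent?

4

Codon 1 (CCC, Pro): 3 synonymous substitutions.
Codon 2 (TGC, Cys): 1 synonymous substitution.
Total: 3 + 1 = 4.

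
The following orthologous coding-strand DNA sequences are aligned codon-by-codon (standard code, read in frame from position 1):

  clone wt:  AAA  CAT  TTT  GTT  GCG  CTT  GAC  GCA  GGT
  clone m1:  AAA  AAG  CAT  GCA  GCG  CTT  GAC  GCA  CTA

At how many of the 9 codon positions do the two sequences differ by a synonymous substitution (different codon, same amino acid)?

0

Codon 1: AAA Lys / AAA Lys — identical.
Codon 2: CAT His / AAG Lys — nonsynonymous.
Codon 3: TTT Phe / CAT His — nonsynonymous.
Codon 4: GTT Val / GCA Ala — nonsynonymous.
Codon 5: GCG Ala / GCG Ala — identical.
Codon 6: CTT Leu / CTT Leu — identical.
Codon 7: GAC Asp / GAC Asp — identical.
Codon 8: GCA Ala / GCA Ala — identical.
Codon 9: GGT Gly / CTA Leu — nonsynonymous.
Synonymous differences: 0.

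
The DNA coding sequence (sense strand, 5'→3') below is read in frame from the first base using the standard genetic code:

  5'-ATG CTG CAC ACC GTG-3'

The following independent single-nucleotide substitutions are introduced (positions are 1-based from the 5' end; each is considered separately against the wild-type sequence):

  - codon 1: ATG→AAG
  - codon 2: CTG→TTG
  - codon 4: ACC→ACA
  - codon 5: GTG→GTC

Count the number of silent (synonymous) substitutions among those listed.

Codon 1: ATG (Met) → AAG (Lys) — missense.
Codon 2: CTG (Leu) → TTG (Leu) — synonymous.
Codon 4: ACC (Thr) → ACA (Thr) — synonymous.
Codon 5: GTG (Val) → GTC (Val) — synonymous.
Synonymous: 3 of 4.

3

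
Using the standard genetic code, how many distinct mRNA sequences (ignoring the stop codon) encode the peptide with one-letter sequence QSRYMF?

288

Gln: 2 codons.
Ser: 6 codons.
Arg: 6 codons.
Tyr: 2 codons.
Met: 1 codon.
Phe: 2 codons.
2 × 6 × 6 × 2 × 1 × 2 = 288.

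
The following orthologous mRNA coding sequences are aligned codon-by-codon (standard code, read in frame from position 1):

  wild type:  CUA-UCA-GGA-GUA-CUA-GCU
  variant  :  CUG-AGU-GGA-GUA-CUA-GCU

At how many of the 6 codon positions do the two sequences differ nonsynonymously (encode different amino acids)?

0

Codon 1: CUA Leu / CUG Leu — synonymous.
Codon 2: UCA Ser / AGU Ser — synonymous.
Codon 3: GGA Gly / GGA Gly — identical.
Codon 4: GUA Val / GUA Val — identical.
Codon 5: CUA Leu / CUA Leu — identical.
Codon 6: GCU Ala / GCU Ala — identical.
Nonsynonymous differences: 0.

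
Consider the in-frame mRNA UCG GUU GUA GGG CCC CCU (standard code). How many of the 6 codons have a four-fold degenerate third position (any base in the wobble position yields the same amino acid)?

Codon 1 UCG (Ser): third position 4-fold.
Codon 2 GUU (Val): third position 4-fold.
Codon 3 GUA (Val): third position 4-fold.
Codon 4 GGG (Gly): third position 4-fold.
Codon 5 CCC (Pro): third position 4-fold.
Codon 6 CCU (Pro): third position 4-fold.
Four-fold degenerate third positions: 6.

6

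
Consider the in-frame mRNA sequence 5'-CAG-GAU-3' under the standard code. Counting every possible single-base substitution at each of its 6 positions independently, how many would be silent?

2

Codon 1 (CAG, Gln): 1 synonymous substitution.
Codon 2 (GAU, Asp): 1 synonymous substitution.
Total: 1 + 1 = 2.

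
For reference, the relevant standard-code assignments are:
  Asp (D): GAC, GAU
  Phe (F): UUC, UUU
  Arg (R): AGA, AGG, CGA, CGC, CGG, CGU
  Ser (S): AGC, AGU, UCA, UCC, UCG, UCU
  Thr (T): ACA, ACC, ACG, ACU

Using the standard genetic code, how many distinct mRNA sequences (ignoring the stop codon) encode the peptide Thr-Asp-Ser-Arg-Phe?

Thr: 4 codons.
Asp: 2 codons.
Ser: 6 codons.
Arg: 6 codons.
Phe: 2 codons.
4 × 2 × 6 × 6 × 2 = 576.

576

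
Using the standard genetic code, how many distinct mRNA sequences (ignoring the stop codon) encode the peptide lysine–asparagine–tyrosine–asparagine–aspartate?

32

Lys: 2 codons.
Asn: 2 codons.
Tyr: 2 codons.
Asn: 2 codons.
Asp: 2 codons.
2 × 2 × 2 × 2 × 2 = 32.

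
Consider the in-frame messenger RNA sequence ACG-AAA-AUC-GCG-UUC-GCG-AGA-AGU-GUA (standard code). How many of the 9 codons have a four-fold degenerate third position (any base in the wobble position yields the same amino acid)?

4

Codon 1 ACG (Thr): third position 4-fold.
Codon 2 AAA (Lys): third position 2-fold.
Codon 3 AUC (Ile): third position 3-fold.
Codon 4 GCG (Ala): third position 4-fold.
Codon 5 UUC (Phe): third position 2-fold.
Codon 6 GCG (Ala): third position 4-fold.
Codon 7 AGA (Arg): third position 2-fold.
Codon 8 AGU (Ser): third position 2-fold.
Codon 9 GUA (Val): third position 4-fold.
Four-fold degenerate third positions: 4.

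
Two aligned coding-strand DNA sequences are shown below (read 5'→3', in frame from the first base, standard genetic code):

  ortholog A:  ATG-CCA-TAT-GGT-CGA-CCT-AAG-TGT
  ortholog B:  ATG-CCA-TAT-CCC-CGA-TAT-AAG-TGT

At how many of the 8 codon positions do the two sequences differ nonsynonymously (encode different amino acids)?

Codon 1: ATG Met / ATG Met — identical.
Codon 2: CCA Pro / CCA Pro — identical.
Codon 3: TAT Tyr / TAT Tyr — identical.
Codon 4: GGT Gly / CCC Pro — nonsynonymous.
Codon 5: CGA Arg / CGA Arg — identical.
Codon 6: CCT Pro / TAT Tyr — nonsynonymous.
Codon 7: AAG Lys / AAG Lys — identical.
Codon 8: TGT Cys / TGT Cys — identical.
Nonsynonymous differences: 2.

2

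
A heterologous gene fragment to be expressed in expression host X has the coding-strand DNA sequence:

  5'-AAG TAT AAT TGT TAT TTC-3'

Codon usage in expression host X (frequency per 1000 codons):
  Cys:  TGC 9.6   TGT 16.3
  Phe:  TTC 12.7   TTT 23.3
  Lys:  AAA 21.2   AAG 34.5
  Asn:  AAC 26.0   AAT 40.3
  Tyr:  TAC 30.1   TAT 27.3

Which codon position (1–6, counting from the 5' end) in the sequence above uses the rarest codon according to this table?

Codon 1 AAG (Lys): 34.5 per 1000.
Codon 2 TAT (Tyr): 27.3 per 1000.
Codon 3 AAT (Asn): 40.3 per 1000.
Codon 4 TGT (Cys): 16.3 per 1000.
Codon 5 TAT (Tyr): 27.3 per 1000.
Codon 6 TTC (Phe): 12.7 per 1000.
Lowest frequency is 12.7 at codon 6.

6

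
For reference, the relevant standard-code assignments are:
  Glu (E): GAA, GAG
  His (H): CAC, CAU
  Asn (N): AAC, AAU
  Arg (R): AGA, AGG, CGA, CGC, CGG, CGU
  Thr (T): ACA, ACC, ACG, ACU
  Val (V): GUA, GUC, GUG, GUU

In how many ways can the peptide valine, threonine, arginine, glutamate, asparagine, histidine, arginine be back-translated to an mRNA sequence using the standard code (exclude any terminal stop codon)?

Val: 4 codons.
Thr: 4 codons.
Arg: 6 codons.
Glu: 2 codons.
Asn: 2 codons.
His: 2 codons.
Arg: 6 codons.
4 × 4 × 6 × 2 × 2 × 2 × 6 = 4608.

4608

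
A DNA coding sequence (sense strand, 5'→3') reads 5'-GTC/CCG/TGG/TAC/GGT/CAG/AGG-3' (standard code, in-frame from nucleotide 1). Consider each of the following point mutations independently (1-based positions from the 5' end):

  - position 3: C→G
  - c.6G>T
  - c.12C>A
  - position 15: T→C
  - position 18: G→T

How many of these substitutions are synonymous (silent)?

3

Codon 1: GTC (Val) → GTG (Val) — synonymous.
Codon 2: CCG (Pro) → CCT (Pro) — synonymous.
Codon 4: TAC (Tyr) → TAA (Stop) — nonsense.
Codon 5: GGT (Gly) → GGC (Gly) — synonymous.
Codon 6: CAG (Gln) → CAT (His) — missense.
Synonymous: 3 of 5.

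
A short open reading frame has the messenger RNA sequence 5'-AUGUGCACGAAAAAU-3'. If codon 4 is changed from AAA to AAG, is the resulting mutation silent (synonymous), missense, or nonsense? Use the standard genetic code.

silent

Position 12 falls in codon 4: AAA → Lys.
After the substitution the codon is AAG → Lys.
Both encode Lys, so the change is synonymous.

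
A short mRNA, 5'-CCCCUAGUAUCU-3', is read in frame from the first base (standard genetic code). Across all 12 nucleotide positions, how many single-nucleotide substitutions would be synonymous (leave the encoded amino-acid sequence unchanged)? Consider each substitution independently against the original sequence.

Codon 1 (CCC, Pro): 3 synonymous substitutions.
Codon 2 (CUA, Leu): 4 synonymous substitutions.
Codon 3 (GUA, Val): 3 synonymous substitutions.
Codon 4 (UCU, Ser): 3 synonymous substitutions.
Total: 3 + 4 + 3 + 3 = 13.

13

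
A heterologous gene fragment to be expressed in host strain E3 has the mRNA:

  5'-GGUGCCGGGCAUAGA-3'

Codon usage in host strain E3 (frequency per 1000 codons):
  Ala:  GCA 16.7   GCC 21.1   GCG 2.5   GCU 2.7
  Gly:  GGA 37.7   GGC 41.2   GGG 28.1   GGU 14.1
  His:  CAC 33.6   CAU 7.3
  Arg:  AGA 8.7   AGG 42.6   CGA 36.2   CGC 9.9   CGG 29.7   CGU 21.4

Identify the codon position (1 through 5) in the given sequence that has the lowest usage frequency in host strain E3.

4

Codon 1 GGU (Gly): 14.1 per 1000.
Codon 2 GCC (Ala): 21.1 per 1000.
Codon 3 GGG (Gly): 28.1 per 1000.
Codon 4 CAU (His): 7.3 per 1000.
Codon 5 AGA (Arg): 8.7 per 1000.
Lowest frequency is 7.3 at codon 4.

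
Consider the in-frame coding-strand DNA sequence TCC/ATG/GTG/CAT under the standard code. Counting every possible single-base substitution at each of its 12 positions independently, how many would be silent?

Codon 1 (TCC, Ser): 3 synonymous substitutions.
Codon 2 (ATG, Met): 0 synonymous substitutions.
Codon 3 (GTG, Val): 3 synonymous substitutions.
Codon 4 (CAT, His): 1 synonymous substitution.
Total: 3 + 0 + 3 + 1 = 7.

7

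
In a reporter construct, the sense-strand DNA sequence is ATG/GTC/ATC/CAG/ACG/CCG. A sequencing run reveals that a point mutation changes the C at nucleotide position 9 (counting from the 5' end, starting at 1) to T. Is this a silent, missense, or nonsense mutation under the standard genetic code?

silent

Position 9 falls in codon 3: ATC → Ile.
After the substitution the codon is ATT → Ile.
Both encode Ile, so the change is synonymous.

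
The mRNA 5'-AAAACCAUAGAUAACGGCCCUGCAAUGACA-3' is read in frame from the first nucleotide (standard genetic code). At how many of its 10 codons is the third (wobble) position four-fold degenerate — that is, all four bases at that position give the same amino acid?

5

Codon 1 AAA (Lys): third position 2-fold.
Codon 2 ACC (Thr): third position 4-fold.
Codon 3 AUA (Ile): third position 3-fold.
Codon 4 GAU (Asp): third position 2-fold.
Codon 5 AAC (Asn): third position 2-fold.
Codon 6 GGC (Gly): third position 4-fold.
Codon 7 CCU (Pro): third position 4-fold.
Codon 8 GCA (Ala): third position 4-fold.
Codon 9 AUG (Met): third position 1-fold.
Codon 10 ACA (Thr): third position 4-fold.
Four-fold degenerate third positions: 5.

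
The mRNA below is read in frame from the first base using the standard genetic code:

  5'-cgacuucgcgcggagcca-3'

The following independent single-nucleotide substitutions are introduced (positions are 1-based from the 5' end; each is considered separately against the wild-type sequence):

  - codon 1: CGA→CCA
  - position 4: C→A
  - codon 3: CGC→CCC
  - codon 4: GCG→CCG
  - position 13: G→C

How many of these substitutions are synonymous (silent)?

0

Codon 1: CGA (Arg) → CCA (Pro) — missense.
Codon 2: CUU (Leu) → AUU (Ile) — missense.
Codon 3: CGC (Arg) → CCC (Pro) — missense.
Codon 4: GCG (Ala) → CCG (Pro) — missense.
Codon 5: GAG (Glu) → CAG (Gln) — missense.
Synonymous: 0 of 5.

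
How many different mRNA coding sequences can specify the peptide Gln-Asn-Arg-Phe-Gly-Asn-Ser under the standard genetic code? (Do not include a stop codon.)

Gln: 2 codons.
Asn: 2 codons.
Arg: 6 codons.
Phe: 2 codons.
Gly: 4 codons.
Asn: 2 codons.
Ser: 6 codons.
2 × 2 × 6 × 2 × 4 × 2 × 6 = 2304.

2304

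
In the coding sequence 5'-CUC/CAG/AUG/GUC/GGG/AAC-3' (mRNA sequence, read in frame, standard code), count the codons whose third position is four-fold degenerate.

Codon 1 CUC (Leu): third position 4-fold.
Codon 2 CAG (Gln): third position 2-fold.
Codon 3 AUG (Met): third position 1-fold.
Codon 4 GUC (Val): third position 4-fold.
Codon 5 GGG (Gly): third position 4-fold.
Codon 6 AAC (Asn): third position 2-fold.
Four-fold degenerate third positions: 3.

3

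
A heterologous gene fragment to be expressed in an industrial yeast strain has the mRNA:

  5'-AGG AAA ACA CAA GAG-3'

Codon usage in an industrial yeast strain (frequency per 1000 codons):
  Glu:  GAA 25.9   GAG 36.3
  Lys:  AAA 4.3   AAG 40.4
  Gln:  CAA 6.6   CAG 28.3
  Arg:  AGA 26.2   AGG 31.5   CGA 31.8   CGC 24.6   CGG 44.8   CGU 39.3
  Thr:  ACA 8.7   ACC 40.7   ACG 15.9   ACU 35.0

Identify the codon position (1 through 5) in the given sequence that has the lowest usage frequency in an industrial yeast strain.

Codon 1 AGG (Arg): 31.5 per 1000.
Codon 2 AAA (Lys): 4.3 per 1000.
Codon 3 ACA (Thr): 8.7 per 1000.
Codon 4 CAA (Gln): 6.6 per 1000.
Codon 5 GAG (Glu): 36.3 per 1000.
Lowest frequency is 4.3 at codon 2.

2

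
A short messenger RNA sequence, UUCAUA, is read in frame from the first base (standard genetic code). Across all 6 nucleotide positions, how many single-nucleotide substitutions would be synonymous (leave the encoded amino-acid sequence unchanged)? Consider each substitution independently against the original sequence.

Codon 1 (UUC, Phe): 1 synonymous substitution.
Codon 2 (AUA, Ile): 2 synonymous substitutions.
Total: 1 + 2 = 3.

3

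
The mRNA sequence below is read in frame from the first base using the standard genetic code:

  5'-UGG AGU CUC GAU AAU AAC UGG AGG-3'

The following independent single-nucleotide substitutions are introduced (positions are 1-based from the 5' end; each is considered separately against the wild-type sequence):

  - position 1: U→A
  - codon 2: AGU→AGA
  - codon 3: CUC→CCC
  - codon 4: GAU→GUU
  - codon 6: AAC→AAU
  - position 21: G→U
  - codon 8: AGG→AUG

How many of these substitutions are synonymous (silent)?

Codon 1: UGG (Trp) → AGG (Arg) — missense.
Codon 2: AGU (Ser) → AGA (Arg) — missense.
Codon 3: CUC (Leu) → CCC (Pro) — missense.
Codon 4: GAU (Asp) → GUU (Val) — missense.
Codon 6: AAC (Asn) → AAU (Asn) — synonymous.
Codon 7: UGG (Trp) → UGU (Cys) — missense.
Codon 8: AGG (Arg) → AUG (Met) — missense.
Synonymous: 1 of 7.

1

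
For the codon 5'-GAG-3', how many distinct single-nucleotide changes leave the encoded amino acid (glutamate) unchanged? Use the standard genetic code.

1

Position 1: none → 0 synonymous.
Position 2: none → 0 synonymous.
Position 3: GAA → 1 synonymous.
Total: 0 + 0 + 1 = 1.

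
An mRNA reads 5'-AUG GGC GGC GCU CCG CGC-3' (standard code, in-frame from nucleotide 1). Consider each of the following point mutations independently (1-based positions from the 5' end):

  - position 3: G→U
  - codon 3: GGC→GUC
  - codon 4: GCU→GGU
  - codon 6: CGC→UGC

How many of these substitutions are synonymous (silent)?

0

Codon 1: AUG (Met) → AUU (Ile) — missense.
Codon 3: GGC (Gly) → GUC (Val) — missense.
Codon 4: GCU (Ala) → GGU (Gly) — missense.
Codon 6: CGC (Arg) → UGC (Cys) — missense.
Synonymous: 0 of 4.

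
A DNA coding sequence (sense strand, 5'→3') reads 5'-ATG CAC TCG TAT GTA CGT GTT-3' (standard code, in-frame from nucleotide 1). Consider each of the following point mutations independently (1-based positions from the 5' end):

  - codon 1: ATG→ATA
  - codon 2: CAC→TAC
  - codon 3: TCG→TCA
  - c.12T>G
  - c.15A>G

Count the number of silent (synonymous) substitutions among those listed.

Codon 1: ATG (Met) → ATA (Ile) — missense.
Codon 2: CAC (His) → TAC (Tyr) — missense.
Codon 3: TCG (Ser) → TCA (Ser) — synonymous.
Codon 4: TAT (Tyr) → TAG (Stop) — nonsense.
Codon 5: GTA (Val) → GTG (Val) — synonymous.
Synonymous: 2 of 5.

2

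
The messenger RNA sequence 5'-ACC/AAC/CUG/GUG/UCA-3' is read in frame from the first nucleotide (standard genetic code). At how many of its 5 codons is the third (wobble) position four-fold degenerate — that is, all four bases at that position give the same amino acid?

4

Codon 1 ACC (Thr): third position 4-fold.
Codon 2 AAC (Asn): third position 2-fold.
Codon 3 CUG (Leu): third position 4-fold.
Codon 4 GUG (Val): third position 4-fold.
Codon 5 UCA (Ser): third position 4-fold.
Four-fold degenerate third positions: 4.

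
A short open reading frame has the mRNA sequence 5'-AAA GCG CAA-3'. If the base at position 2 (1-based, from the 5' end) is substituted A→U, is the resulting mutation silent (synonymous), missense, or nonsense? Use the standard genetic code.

missense

Position 2 falls in codon 1: AAA → Lys.
After the substitution the codon is AUA → Ile.
Lys ≠ Ile, so this is a missense mutation.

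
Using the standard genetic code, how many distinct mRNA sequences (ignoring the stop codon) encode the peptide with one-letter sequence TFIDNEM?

Thr: 4 codons.
Phe: 2 codons.
Ile: 3 codons.
Asp: 2 codons.
Asn: 2 codons.
Glu: 2 codons.
Met: 1 codon.
4 × 2 × 3 × 2 × 2 × 2 × 1 = 192.

192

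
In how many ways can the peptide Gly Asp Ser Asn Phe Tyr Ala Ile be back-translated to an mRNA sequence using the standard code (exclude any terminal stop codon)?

4608

Gly: 4 codons.
Asp: 2 codons.
Ser: 6 codons.
Asn: 2 codons.
Phe: 2 codons.
Tyr: 2 codons.
Ala: 4 codons.
Ile: 3 codons.
4 × 2 × 6 × 2 × 2 × 2 × 4 × 3 = 4608.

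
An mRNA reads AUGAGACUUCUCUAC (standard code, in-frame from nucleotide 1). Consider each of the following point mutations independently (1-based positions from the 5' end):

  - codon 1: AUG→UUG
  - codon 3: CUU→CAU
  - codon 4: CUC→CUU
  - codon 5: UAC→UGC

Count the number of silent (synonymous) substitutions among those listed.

1

Codon 1: AUG (Met) → UUG (Leu) — missense.
Codon 3: CUU (Leu) → CAU (His) — missense.
Codon 4: CUC (Leu) → CUU (Leu) — synonymous.
Codon 5: UAC (Tyr) → UGC (Cys) — missense.
Synonymous: 1 of 4.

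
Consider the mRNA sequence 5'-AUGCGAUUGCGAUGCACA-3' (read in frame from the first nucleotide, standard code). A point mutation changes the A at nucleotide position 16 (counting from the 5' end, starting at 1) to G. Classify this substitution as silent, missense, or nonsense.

Position 16 falls in codon 6: ACA → Thr.
After the substitution the codon is GCA → Ala.
Thr ≠ Ala, so this is a missense mutation.

missense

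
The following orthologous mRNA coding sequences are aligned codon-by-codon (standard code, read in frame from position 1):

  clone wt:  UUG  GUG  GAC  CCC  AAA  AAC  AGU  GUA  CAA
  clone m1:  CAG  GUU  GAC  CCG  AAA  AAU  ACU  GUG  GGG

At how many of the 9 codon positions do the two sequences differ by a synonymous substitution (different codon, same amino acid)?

Codon 1: UUG Leu / CAG Gln — nonsynonymous.
Codon 2: GUG Val / GUU Val — synonymous.
Codon 3: GAC Asp / GAC Asp — identical.
Codon 4: CCC Pro / CCG Pro — synonymous.
Codon 5: AAA Lys / AAA Lys — identical.
Codon 6: AAC Asn / AAU Asn — synonymous.
Codon 7: AGU Ser / ACU Thr — nonsynonymous.
Codon 8: GUA Val / GUG Val — synonymous.
Codon 9: CAA Gln / GGG Gly — nonsynonymous.
Synonymous differences: 4.

4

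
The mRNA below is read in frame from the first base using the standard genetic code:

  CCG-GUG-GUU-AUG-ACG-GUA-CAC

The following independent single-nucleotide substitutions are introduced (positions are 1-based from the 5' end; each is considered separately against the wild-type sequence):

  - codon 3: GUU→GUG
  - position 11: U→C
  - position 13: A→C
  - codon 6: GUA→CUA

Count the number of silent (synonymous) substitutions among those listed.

1

Codon 3: GUU (Val) → GUG (Val) — synonymous.
Codon 4: AUG (Met) → ACG (Thr) — missense.
Codon 5: ACG (Thr) → CCG (Pro) — missense.
Codon 6: GUA (Val) → CUA (Leu) — missense.
Synonymous: 1 of 4.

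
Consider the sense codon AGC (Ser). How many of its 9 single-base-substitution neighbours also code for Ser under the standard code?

Position 1: none → 0 synonymous.
Position 2: none → 0 synonymous.
Position 3: AGT → 1 synonymous.
Total: 0 + 0 + 1 = 1.

1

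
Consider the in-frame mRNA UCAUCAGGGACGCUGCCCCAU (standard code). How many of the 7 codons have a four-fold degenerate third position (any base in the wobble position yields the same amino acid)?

6

Codon 1 UCA (Ser): third position 4-fold.
Codon 2 UCA (Ser): third position 4-fold.
Codon 3 GGG (Gly): third position 4-fold.
Codon 4 ACG (Thr): third position 4-fold.
Codon 5 CUG (Leu): third position 4-fold.
Codon 6 CCC (Pro): third position 4-fold.
Codon 7 CAU (His): third position 2-fold.
Four-fold degenerate third positions: 6.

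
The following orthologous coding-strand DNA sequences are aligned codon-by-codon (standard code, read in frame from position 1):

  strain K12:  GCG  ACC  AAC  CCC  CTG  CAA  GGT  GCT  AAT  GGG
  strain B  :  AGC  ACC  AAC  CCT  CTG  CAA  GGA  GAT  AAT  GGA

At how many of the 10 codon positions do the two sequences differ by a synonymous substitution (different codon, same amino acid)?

3

Codon 1: GCG Ala / AGC Ser — nonsynonymous.
Codon 2: ACC Thr / ACC Thr — identical.
Codon 3: AAC Asn / AAC Asn — identical.
Codon 4: CCC Pro / CCT Pro — synonymous.
Codon 5: CTG Leu / CTG Leu — identical.
Codon 6: CAA Gln / CAA Gln — identical.
Codon 7: GGT Gly / GGA Gly — synonymous.
Codon 8: GCT Ala / GAT Asp — nonsynonymous.
Codon 9: AAT Asn / AAT Asn — identical.
Codon 10: GGG Gly / GGA Gly — synonymous.
Synonymous differences: 3.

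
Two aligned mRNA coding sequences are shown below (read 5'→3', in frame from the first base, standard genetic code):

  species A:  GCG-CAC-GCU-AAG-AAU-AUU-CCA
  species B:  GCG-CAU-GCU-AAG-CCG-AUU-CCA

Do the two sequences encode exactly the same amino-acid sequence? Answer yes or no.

no

Codon 1: GCG Ala / GCG Ala — identical.
Codon 2: CAC His / CAU His — synonymous.
Codon 3: GCU Ala / GCU Ala — identical.
Codon 4: AAG Lys / AAG Lys — identical.
Codon 5: AAU Asn / CCG Pro — nonsynonymous.
Codon 6: AUU Ile / AUU Ile — identical.
Codon 7: CCA Pro / CCA Pro — identical.
Nonsynonymous differences: 1 → different protein.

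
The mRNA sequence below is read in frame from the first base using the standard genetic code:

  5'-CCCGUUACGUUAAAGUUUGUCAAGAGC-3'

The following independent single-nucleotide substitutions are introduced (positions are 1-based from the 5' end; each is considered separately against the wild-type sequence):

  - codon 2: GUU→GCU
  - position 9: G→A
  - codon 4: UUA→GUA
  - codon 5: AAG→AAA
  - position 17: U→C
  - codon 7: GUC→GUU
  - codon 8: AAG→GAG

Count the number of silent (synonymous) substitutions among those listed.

3

Codon 2: GUU (Val) → GCU (Ala) — missense.
Codon 3: ACG (Thr) → ACA (Thr) — synonymous.
Codon 4: UUA (Leu) → GUA (Val) — missense.
Codon 5: AAG (Lys) → AAA (Lys) — synonymous.
Codon 6: UUU (Phe) → UCU (Ser) — missense.
Codon 7: GUC (Val) → GUU (Val) — synonymous.
Codon 8: AAG (Lys) → GAG (Glu) — missense.
Synonymous: 3 of 7.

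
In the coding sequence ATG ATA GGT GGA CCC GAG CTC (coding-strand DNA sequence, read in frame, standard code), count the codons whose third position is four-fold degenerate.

4

Codon 1 ATG (Met): third position 1-fold.
Codon 2 ATA (Ile): third position 3-fold.
Codon 3 GGT (Gly): third position 4-fold.
Codon 4 GGA (Gly): third position 4-fold.
Codon 5 CCC (Pro): third position 4-fold.
Codon 6 GAG (Glu): third position 2-fold.
Codon 7 CTC (Leu): third position 4-fold.
Four-fold degenerate third positions: 4.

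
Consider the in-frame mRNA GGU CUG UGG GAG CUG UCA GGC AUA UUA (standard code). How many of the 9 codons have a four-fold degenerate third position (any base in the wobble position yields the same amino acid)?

5

Codon 1 GGU (Gly): third position 4-fold.
Codon 2 CUG (Leu): third position 4-fold.
Codon 3 UGG (Trp): third position 1-fold.
Codon 4 GAG (Glu): third position 2-fold.
Codon 5 CUG (Leu): third position 4-fold.
Codon 6 UCA (Ser): third position 4-fold.
Codon 7 GGC (Gly): third position 4-fold.
Codon 8 AUA (Ile): third position 3-fold.
Codon 9 UUA (Leu): third position 2-fold.
Four-fold degenerate third positions: 5.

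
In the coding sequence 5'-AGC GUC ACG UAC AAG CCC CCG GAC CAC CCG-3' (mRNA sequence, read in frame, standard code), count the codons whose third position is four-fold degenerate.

5

Codon 1 AGC (Ser): third position 2-fold.
Codon 2 GUC (Val): third position 4-fold.
Codon 3 ACG (Thr): third position 4-fold.
Codon 4 UAC (Tyr): third position 2-fold.
Codon 5 AAG (Lys): third position 2-fold.
Codon 6 CCC (Pro): third position 4-fold.
Codon 7 CCG (Pro): third position 4-fold.
Codon 8 GAC (Asp): third position 2-fold.
Codon 9 CAC (His): third position 2-fold.
Codon 10 CCG (Pro): third position 4-fold.
Four-fold degenerate third positions: 5.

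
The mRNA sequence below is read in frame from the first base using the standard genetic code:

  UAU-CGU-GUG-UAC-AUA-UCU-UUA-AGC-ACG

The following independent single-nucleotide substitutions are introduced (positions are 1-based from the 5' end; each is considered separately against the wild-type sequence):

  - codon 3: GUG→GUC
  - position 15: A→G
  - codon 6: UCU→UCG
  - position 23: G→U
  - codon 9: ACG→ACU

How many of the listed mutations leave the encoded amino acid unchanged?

3

Codon 3: GUG (Val) → GUC (Val) — synonymous.
Codon 5: AUA (Ile) → AUG (Met) — missense.
Codon 6: UCU (Ser) → UCG (Ser) — synonymous.
Codon 8: AGC (Ser) → AUC (Ile) — missense.
Codon 9: ACG (Thr) → ACU (Thr) — synonymous.
Synonymous: 3 of 5.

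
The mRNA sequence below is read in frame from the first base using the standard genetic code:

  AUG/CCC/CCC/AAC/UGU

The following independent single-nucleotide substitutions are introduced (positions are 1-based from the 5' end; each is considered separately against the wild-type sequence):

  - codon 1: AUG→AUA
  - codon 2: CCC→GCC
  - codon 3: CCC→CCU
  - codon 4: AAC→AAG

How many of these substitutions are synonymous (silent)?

Codon 1: AUG (Met) → AUA (Ile) — missense.
Codon 2: CCC (Pro) → GCC (Ala) — missense.
Codon 3: CCC (Pro) → CCU (Pro) — synonymous.
Codon 4: AAC (Asn) → AAG (Lys) — missense.
Synonymous: 1 of 4.

1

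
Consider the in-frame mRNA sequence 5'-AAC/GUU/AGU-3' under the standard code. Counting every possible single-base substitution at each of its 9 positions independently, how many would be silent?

Codon 1 (AAC, Asn): 1 synonymous substitution.
Codon 2 (GUU, Val): 3 synonymous substitutions.
Codon 3 (AGU, Ser): 1 synonymous substitution.
Total: 1 + 3 + 1 = 5.

5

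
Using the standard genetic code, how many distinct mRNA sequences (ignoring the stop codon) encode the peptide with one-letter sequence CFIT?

Cys: 2 codons.
Phe: 2 codons.
Ile: 3 codons.
Thr: 4 codons.
2 × 2 × 3 × 4 = 48.

48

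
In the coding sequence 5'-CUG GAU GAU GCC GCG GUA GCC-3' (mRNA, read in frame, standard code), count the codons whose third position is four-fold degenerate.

Codon 1 CUG (Leu): third position 4-fold.
Codon 2 GAU (Asp): third position 2-fold.
Codon 3 GAU (Asp): third position 2-fold.
Codon 4 GCC (Ala): third position 4-fold.
Codon 5 GCG (Ala): third position 4-fold.
Codon 6 GUA (Val): third position 4-fold.
Codon 7 GCC (Ala): third position 4-fold.
Four-fold degenerate third positions: 5.

5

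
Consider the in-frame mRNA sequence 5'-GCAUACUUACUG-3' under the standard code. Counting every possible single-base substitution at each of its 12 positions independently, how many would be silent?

10

Codon 1 (GCA, Ala): 3 synonymous substitutions.
Codon 2 (UAC, Tyr): 1 synonymous substitution.
Codon 3 (UUA, Leu): 2 synonymous substitutions.
Codon 4 (CUG, Leu): 4 synonymous substitutions.
Total: 3 + 1 + 2 + 4 = 10.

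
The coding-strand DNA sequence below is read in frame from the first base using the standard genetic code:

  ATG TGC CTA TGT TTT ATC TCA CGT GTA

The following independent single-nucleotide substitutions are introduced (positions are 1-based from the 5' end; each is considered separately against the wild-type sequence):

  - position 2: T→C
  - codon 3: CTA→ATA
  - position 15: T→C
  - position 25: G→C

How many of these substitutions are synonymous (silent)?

Codon 1: ATG (Met) → ACG (Thr) — missense.
Codon 3: CTA (Leu) → ATA (Ile) — missense.
Codon 5: TTT (Phe) → TTC (Phe) — synonymous.
Codon 9: GTA (Val) → CTA (Leu) — missense.
Synonymous: 1 of 4.

1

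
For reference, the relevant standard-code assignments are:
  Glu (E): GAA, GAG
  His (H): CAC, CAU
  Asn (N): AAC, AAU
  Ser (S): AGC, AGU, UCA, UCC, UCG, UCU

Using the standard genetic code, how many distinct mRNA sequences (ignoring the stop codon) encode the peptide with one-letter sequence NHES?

48

Asn: 2 codons.
His: 2 codons.
Glu: 2 codons.
Ser: 6 codons.
2 × 2 × 2 × 6 = 48.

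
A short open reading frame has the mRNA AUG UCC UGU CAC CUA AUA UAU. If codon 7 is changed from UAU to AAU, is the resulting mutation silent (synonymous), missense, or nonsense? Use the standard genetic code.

Position 19 falls in codon 7: UAU → Tyr.
After the substitution the codon is AAU → Asn.
Tyr ≠ Asn, so this is a missense mutation.

missense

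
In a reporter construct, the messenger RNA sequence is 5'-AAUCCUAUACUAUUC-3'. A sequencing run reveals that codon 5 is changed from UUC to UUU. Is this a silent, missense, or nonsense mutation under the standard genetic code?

Position 15 falls in codon 5: UUC → Phe.
After the substitution the codon is UUU → Phe.
Both encode Phe, so the change is synonymous.

silent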